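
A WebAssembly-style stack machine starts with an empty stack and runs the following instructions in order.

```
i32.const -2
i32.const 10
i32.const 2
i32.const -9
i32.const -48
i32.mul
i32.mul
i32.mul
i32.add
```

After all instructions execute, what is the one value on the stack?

i32.const -2  → [-2]
i32.const 10  → [-2, 10]
i32.const 2   → [-2, 10, 2]
i32.const -9  → [-2, 10, 2, -9]
i32.const -48 → [-2, 10, 2, -9, -48]
i32.mul       → [-2, 10, 2, 432]
i32.mul       → [-2, 10, 864]
i32.mul       → [-2, 8640]
i32.add       → [8638]

8638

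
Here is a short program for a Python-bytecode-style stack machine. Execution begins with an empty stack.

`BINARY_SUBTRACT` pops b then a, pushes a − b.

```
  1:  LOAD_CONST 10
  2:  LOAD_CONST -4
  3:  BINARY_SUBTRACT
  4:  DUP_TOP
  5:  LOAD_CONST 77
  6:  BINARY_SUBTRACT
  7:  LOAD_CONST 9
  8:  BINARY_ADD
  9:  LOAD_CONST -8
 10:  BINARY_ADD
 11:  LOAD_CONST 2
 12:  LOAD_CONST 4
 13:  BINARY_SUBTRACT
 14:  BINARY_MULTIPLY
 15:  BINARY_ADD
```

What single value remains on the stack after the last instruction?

138

LOAD_CONST 10   → [10]
LOAD_CONST -4   → [10, -4]
BINARY_SUBTRACT → [14]
DUP_TOP         → [14, 14]
LOAD_CONST 77   → [14, 14, 77]
BINARY_SUBTRACT → [14, -63]
LOAD_CONST 9    → [14, -63, 9]
BINARY_ADD      → [14, -54]
LOAD_CONST -8   → [14, -54, -8]
BINARY_ADD      → [14, -62]
LOAD_CONST 2    → [14, -62, 2]
LOAD_CONST 4    → [14, -62, 2, 4]
BINARY_SUBTRACT → [14, -62, -2]
BINARY_MULTIPLY → [14, 124]
BINARY_ADD      → [138]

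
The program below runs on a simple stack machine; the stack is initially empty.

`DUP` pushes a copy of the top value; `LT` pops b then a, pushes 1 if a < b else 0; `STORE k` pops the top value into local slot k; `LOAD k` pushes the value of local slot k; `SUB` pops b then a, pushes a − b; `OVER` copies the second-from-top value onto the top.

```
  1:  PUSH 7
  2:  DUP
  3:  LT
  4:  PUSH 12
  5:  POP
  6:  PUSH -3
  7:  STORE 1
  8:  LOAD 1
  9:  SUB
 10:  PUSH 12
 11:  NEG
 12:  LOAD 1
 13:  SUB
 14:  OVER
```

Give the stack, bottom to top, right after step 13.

PUSH 7  : [7]
DUP     : [7, 7]
LT      : [0]
PUSH 12 : [0, 12]
POP     : [0]
PUSH -3 : [0, -3]
STORE 1 : [0]
LOAD 1  : [0, -3]
SUB     : [3]
PUSH 12 : [3, 12]
NEG     : [3, -12]
LOAD 1  : [3, -12, -3]
SUB     : [3, -9]

[3, -9]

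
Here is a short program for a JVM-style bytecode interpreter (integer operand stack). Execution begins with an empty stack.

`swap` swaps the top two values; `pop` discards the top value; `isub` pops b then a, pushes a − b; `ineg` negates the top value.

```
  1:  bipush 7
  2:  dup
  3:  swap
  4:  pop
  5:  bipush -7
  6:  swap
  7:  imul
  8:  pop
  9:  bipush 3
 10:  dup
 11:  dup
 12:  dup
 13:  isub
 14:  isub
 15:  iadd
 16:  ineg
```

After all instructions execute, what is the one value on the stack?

bipush 7  : [7]
dup       : [7, 7]
swap      : [7, 7]
pop       : [7]
bipush -7 : [7, -7]
swap      : [-7, 7]
imul      : [-49]
pop       : []
bipush 3  : [3]
dup       : [3, 3]
dup       : [3, 3, 3]
dup       : [3, 3, 3, 3]
isub      : [3, 3, 0]
isub      : [3, 3]
iadd      : [6]
ineg      : [-6]

-6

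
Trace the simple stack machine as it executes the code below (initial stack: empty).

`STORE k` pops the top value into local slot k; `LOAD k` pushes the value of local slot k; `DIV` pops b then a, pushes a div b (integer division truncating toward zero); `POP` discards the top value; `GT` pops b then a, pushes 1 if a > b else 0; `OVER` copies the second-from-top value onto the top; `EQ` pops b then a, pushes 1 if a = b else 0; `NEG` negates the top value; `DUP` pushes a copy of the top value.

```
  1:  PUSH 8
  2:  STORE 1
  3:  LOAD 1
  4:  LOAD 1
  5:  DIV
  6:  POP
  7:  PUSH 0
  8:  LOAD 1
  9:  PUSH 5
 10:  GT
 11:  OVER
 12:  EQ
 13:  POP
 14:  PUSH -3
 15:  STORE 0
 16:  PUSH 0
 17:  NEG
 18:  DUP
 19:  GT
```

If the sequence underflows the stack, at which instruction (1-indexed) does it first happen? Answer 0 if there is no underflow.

PUSH 8   8
STORE 1  (empty)
LOAD 1   8
LOAD 1   8 8
DIV      1
POP      (empty)
PUSH 0   0
LOAD 1   0 8
PUSH 5   0 8 5
GT       0 1
OVER     0 1 0
EQ       0 0
POP      0
PUSH -3  0 -3
STORE 0  0
PUSH 0   0 0
NEG      0 0
DUP      0 0 0
GT       0 0

0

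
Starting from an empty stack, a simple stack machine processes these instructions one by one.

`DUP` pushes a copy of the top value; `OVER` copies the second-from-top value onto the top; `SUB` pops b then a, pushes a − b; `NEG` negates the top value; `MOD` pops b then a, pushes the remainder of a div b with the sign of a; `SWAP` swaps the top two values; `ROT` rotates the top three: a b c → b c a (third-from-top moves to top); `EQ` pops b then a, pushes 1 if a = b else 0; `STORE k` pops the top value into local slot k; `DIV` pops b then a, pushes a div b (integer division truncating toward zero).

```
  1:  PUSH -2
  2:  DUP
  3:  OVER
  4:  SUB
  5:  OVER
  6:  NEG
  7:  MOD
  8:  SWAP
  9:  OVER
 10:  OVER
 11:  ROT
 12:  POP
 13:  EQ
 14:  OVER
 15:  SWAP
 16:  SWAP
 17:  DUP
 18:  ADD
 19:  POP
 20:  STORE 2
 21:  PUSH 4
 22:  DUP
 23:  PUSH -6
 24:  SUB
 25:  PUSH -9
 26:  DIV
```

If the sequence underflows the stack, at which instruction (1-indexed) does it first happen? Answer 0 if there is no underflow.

PUSH -2 -> -2
DUP     -> -2 -2
OVER    -> -2 -2 -2
SUB     -> -2 0
OVER    -> -2 0 -2
NEG     -> -2 0 2
MOD     -> -2 0
SWAP    -> 0 -2
OVER    -> 0 -2 0
OVER    -> 0 -2 0 -2
ROT     -> 0 0 -2 -2
POP     -> 0 0 -2
EQ      -> 0 0
OVER    -> 0 0 0
SWAP    -> 0 0 0
SWAP    -> 0 0 0
DUP     -> 0 0 0 0
ADD     -> 0 0 0
POP     -> 0 0
STORE 2 -> 0
PUSH 4  -> 0 4
DUP     -> 0 4 4
PUSH -6 -> 0 4 4 -6
SUB     -> 0 4 10
PUSH -9 -> 0 4 10 -9
DIV     -> 0 4 -1

0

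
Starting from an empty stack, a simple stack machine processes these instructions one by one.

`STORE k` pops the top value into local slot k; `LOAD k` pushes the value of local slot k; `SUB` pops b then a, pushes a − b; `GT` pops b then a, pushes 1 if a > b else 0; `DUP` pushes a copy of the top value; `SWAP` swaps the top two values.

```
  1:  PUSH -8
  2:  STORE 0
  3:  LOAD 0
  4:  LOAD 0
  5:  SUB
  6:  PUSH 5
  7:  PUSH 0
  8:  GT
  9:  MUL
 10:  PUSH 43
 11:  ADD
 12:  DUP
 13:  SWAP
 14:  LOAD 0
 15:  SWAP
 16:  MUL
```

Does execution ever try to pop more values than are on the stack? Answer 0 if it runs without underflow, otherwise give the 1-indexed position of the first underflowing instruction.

PUSH -8 : -8
STORE 0 : (empty)
LOAD 0  : -8
LOAD 0  : -8 -8
SUB     : 0
PUSH 5  : 0 5
PUSH 0  : 0 5 0
GT      : 0 1
MUL     : 0
PUSH 43 : 0 43
ADD     : 43
DUP     : 43 43
SWAP    : 43 43
LOAD 0  : 43 43 -8
SWAP    : 43 -8 43
MUL     : 43 -344

0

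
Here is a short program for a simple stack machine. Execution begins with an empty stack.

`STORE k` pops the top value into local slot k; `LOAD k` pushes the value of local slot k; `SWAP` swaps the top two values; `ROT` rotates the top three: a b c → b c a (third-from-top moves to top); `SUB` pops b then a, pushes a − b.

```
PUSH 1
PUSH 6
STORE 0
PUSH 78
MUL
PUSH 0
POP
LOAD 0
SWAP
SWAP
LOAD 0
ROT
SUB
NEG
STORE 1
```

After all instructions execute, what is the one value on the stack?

6

PUSH 1   [1]
PUSH 6   [1, 6]
STORE 0  [1]
PUSH 78  [1, 78]
MUL      [78]
PUSH 0   [78, 0]
POP      [78]
LOAD 0   [78, 6]
SWAP     [6, 78]
SWAP     [78, 6]
LOAD 0   [78, 6, 6]
ROT      [6, 6, 78]
SUB      [6, -72]
NEG      [6, 72]
STORE 1  [6]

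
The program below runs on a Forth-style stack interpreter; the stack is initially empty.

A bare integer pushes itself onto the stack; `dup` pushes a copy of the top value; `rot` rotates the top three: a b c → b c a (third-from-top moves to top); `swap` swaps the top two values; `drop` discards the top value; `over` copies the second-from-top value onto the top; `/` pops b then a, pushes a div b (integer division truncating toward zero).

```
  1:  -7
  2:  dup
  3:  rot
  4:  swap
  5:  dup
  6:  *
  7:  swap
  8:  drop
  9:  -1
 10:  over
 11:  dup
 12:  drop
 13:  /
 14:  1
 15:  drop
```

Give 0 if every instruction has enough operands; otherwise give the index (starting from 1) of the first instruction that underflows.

-7  → -7
dup → -7 -7
rot  — needs 3 operands, stack has 2 → underflow

3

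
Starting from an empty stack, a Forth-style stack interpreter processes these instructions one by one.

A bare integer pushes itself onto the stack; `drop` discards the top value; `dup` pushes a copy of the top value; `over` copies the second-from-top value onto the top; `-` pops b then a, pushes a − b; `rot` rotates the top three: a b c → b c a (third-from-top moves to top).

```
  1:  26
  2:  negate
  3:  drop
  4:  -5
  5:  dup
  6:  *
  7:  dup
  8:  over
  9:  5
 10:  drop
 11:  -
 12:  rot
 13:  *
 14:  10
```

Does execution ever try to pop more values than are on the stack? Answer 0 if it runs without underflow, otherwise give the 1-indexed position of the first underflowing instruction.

26     : 26
negate : -26
drop   : (empty)
-5     : -5
dup    : -5 -5
*      : 25
dup    : 25 25
over   : 25 25 25
5      : 25 25 25 5
drop   : 25 25 25
-      : 25 0
rot  — needs 3 operands, stack has 2 → underflow

12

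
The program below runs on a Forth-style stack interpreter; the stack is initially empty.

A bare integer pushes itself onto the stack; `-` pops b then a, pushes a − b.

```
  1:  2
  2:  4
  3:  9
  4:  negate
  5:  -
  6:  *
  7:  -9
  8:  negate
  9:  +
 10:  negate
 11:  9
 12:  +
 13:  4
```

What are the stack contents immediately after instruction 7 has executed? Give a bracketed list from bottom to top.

2       2
4       2 4
9       2 4 9
negate  2 4 -9
-       2 13
*       26
-9      26 -9

[26, -9]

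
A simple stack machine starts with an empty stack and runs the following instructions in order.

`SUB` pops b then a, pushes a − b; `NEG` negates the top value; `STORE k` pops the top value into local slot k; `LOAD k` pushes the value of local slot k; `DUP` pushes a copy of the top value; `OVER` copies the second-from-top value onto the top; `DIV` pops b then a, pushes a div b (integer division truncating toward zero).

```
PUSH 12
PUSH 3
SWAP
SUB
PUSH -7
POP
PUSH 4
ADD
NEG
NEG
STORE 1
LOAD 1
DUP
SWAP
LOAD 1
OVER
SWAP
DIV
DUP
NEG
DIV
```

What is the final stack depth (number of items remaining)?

3

PUSH 12  12
PUSH 3   12 3
SWAP     3 12
SUB      -9
PUSH -7  -9 -7
POP      -9
PUSH 4   -9 4
ADD      -5
NEG      5
NEG      -5
STORE 1  (empty)
LOAD 1   -5
DUP      -5 -5
SWAP     -5 -5
LOAD 1   -5 -5 -5
OVER     -5 -5 -5 -5
SWAP     -5 -5 -5 -5
DIV      -5 -5 1
DUP      -5 -5 1 1
NEG      -5 -5 1 -1
DIV      -5 -5 -1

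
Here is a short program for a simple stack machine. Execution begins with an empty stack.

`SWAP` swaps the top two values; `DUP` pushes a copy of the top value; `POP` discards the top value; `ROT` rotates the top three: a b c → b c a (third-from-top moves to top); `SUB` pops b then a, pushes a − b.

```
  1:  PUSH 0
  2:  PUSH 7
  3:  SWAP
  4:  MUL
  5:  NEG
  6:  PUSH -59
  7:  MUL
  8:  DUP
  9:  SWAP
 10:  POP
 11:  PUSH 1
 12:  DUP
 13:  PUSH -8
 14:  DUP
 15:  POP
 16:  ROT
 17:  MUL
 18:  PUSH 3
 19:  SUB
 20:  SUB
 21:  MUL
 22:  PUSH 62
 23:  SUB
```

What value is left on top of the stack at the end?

-62

PUSH 0   -> [0]
PUSH 7   -> [0, 7]
SWAP     -> [7, 0]
MUL      -> [0]
NEG      -> [0]
PUSH -59 -> [0, -59]
MUL      -> [0]
DUP      -> [0, 0]
SWAP     -> [0, 0]
POP      -> [0]
PUSH 1   -> [0, 1]
DUP      -> [0, 1, 1]
PUSH -8  -> [0, 1, 1, -8]
DUP      -> [0, 1, 1, -8, -8]
POP      -> [0, 1, 1, -8]
ROT      -> [0, 1, -8, 1]
MUL      -> [0, 1, -8]
PUSH 3   -> [0, 1, -8, 3]
SUB      -> [0, 1, -11]
SUB      -> [0, 12]
MUL      -> [0]
PUSH 62  -> [0, 62]
SUB      -> [-62]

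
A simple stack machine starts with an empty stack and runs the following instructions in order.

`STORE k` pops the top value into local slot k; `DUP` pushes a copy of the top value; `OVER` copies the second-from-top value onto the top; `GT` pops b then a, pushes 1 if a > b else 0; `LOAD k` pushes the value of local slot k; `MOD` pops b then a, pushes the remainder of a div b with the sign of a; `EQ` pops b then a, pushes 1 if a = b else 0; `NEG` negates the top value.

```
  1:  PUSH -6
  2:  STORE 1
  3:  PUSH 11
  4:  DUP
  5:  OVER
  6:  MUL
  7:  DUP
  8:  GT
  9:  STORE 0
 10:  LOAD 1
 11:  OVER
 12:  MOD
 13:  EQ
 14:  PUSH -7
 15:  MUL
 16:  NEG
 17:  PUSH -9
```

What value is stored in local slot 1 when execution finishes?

PUSH -6 -> [-6]
STORE 1 -> []
PUSH 11 -> [11]
DUP     -> [11, 11]
OVER    -> [11, 11, 11]
MUL     -> [11, 121]
DUP     -> [11, 121, 121]
GT      -> [11, 0]
STORE 0 -> [11]
LOAD 1  -> [11, -6]
OVER    -> [11, -6, 11]
MOD     -> [11, -6]
EQ      -> [0]
PUSH -7 -> [0, -7]
MUL     -> [0]
NEG     -> [0]
PUSH -9 -> [0, -9]

-6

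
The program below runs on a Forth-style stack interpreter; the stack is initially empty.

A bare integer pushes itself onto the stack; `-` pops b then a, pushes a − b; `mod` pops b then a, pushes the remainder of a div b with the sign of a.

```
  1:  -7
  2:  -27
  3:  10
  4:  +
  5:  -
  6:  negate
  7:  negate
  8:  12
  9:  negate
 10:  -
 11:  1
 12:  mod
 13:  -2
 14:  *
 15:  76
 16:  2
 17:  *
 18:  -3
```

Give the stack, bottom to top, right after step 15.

-7      -7
-27     -7 -27
10      -7 -27 10
+       -7 -17
-       10
negate  -10
negate  10
12      10 12
negate  10 -12
-       22
1       22 1
mod     0
-2      0 -2
*       0
76      0 76

[0, 76]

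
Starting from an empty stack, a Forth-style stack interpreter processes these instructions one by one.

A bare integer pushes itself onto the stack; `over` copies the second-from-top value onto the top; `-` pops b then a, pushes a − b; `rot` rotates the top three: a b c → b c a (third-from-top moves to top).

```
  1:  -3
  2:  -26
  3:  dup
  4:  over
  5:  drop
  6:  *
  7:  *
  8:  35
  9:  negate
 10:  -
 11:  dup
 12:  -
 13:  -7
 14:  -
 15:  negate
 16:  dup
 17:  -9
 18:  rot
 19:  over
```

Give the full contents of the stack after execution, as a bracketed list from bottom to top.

[-7, -9, -7, -9]

-3     -> [-3]
-26    -> [-3, -26]
dup    -> [-3, -26, -26]
over   -> [-3, -26, -26, -26]
drop   -> [-3, -26, -26]
*      -> [-3, 676]
*      -> [-2028]
35     -> [-2028, 35]
negate -> [-2028, -35]
-      -> [-1993]
dup    -> [-1993, -1993]
-      -> [0]
-7     -> [0, -7]
-      -> [7]
negate -> [-7]
dup    -> [-7, -7]
-9     -> [-7, -7, -9]
rot    -> [-7, -9, -7]
over   -> [-7, -9, -7, -9]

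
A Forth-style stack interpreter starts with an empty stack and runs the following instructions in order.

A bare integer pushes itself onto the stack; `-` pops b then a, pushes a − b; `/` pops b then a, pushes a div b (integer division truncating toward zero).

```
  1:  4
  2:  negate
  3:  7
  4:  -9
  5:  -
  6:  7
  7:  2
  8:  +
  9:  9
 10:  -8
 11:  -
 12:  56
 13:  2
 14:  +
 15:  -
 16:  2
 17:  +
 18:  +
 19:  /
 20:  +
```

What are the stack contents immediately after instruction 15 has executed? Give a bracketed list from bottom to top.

[-4, 16, 9, -41]

4      → [4]
negate → [-4]
7      → [-4, 7]
-9     → [-4, 7, -9]
-      → [-4, 16]
7      → [-4, 16, 7]
2      → [-4, 16, 7, 2]
+      → [-4, 16, 9]
9      → [-4, 16, 9, 9]
-8     → [-4, 16, 9, 9, -8]
-      → [-4, 16, 9, 17]
56     → [-4, 16, 9, 17, 56]
2      → [-4, 16, 9, 17, 56, 2]
+      → [-4, 16, 9, 17, 58]
-      → [-4, 16, 9, -41]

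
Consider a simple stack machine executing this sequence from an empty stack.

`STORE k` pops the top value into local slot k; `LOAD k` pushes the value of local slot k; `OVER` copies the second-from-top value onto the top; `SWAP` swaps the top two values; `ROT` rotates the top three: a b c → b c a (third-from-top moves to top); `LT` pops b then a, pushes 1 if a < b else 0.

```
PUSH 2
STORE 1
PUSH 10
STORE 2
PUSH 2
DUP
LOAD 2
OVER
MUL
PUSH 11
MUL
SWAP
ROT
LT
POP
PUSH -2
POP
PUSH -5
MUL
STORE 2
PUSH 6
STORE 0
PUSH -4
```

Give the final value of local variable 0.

PUSH 2   [2]
STORE 1  []
PUSH 10  [10]
STORE 2  []
PUSH 2   [2]
DUP      [2, 2]
LOAD 2   [2, 2, 10]
OVER     [2, 2, 10, 2]
MUL      [2, 2, 20]
PUSH 11  [2, 2, 20, 11]
MUL      [2, 2, 220]
SWAP     [2, 220, 2]
ROT      [220, 2, 2]
LT       [220, 0]
POP      [220]
PUSH -2  [220, -2]
POP      [220]
PUSH -5  [220, -5]
MUL      [-1100]
STORE 2  []
PUSH 6   [6]
STORE 0  []
PUSH -4  [-4]

6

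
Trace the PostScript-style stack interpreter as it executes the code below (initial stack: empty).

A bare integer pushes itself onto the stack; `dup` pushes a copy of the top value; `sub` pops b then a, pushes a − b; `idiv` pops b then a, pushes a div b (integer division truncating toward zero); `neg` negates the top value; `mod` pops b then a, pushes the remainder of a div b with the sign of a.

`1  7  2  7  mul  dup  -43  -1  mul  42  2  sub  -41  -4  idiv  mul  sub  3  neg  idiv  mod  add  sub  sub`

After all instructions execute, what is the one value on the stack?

22

1    : [1]
7    : [1, 7]
2    : [1, 7, 2]
7    : [1, 7, 2, 7]
mul  : [1, 7, 14]
dup  : [1, 7, 14, 14]
-43  : [1, 7, 14, 14, -43]
-1   : [1, 7, 14, 14, -43, -1]
mul  : [1, 7, 14, 14, 43]
42   : [1, 7, 14, 14, 43, 42]
2    : [1, 7, 14, 14, 43, 42, 2]
sub  : [1, 7, 14, 14, 43, 40]
-41  : [1, 7, 14, 14, 43, 40, -41]
-4   : [1, 7, 14, 14, 43, 40, -41, -4]
idiv : [1, 7, 14, 14, 43, 40, 10]
mul  : [1, 7, 14, 14, 43, 400]
sub  : [1, 7, 14, 14, -357]
3    : [1, 7, 14, 14, -357, 3]
neg  : [1, 7, 14, 14, -357, -3]
idiv : [1, 7, 14, 14, 119]
mod  : [1, 7, 14, 14]
add  : [1, 7, 28]
sub  : [1, -21]
sub  : [22]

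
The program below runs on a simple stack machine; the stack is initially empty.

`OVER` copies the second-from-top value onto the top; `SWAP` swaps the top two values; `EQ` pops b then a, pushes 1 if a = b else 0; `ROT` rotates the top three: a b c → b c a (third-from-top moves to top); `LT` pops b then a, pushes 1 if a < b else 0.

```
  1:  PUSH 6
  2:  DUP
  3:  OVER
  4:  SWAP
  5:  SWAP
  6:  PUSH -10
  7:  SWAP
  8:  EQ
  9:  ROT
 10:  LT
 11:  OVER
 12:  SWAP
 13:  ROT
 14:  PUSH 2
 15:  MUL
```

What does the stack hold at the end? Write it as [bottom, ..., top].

PUSH 6   : [6]
DUP      : [6, 6]
OVER     : [6, 6, 6]
SWAP     : [6, 6, 6]
SWAP     : [6, 6, 6]
PUSH -10 : [6, 6, 6, -10]
SWAP     : [6, 6, -10, 6]
EQ       : [6, 6, 0]
ROT      : [6, 0, 6]
LT       : [6, 1]
OVER     : [6, 1, 6]
SWAP     : [6, 6, 1]
ROT      : [6, 1, 6]
PUSH 2   : [6, 1, 6, 2]
MUL      : [6, 1, 12]

[6, 1, 12]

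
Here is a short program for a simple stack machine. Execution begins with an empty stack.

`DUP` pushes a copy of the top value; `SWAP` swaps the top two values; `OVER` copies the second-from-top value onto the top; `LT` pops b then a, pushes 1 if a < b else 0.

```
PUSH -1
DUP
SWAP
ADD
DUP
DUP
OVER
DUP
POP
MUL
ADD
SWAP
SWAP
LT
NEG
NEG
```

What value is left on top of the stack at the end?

PUSH -1 -> -1
DUP     -> -1 -1
SWAP    -> -1 -1
ADD     -> -2
DUP     -> -2 -2
DUP     -> -2 -2 -2
OVER    -> -2 -2 -2 -2
DUP     -> -2 -2 -2 -2 -2
POP     -> -2 -2 -2 -2
MUL     -> -2 -2 4
ADD     -> -2 2
SWAP    -> 2 -2
SWAP    -> -2 2
LT      -> 1
NEG     -> -1
NEG     -> 1

1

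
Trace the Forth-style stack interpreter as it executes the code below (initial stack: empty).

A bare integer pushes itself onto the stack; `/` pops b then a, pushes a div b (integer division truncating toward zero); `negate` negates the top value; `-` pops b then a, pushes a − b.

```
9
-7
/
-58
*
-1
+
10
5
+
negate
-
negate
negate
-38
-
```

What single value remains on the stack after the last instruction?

110

9       9
-7      9 -7
/       -1
-58     -1 -58
*       58
-1      58 -1
+       57
10      57 10
5       57 10 5
+       57 15
negate  57 -15
-       72
negate  -72
negate  72
-38     72 -38
-       110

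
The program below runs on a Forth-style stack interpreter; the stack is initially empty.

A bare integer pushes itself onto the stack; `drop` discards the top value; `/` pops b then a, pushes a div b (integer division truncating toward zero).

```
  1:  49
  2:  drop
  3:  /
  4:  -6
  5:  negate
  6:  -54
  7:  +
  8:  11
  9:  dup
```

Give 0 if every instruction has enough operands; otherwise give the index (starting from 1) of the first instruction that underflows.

49   -> [49]
drop -> []
/  — needs 2 operands, stack has 0 → underflow

3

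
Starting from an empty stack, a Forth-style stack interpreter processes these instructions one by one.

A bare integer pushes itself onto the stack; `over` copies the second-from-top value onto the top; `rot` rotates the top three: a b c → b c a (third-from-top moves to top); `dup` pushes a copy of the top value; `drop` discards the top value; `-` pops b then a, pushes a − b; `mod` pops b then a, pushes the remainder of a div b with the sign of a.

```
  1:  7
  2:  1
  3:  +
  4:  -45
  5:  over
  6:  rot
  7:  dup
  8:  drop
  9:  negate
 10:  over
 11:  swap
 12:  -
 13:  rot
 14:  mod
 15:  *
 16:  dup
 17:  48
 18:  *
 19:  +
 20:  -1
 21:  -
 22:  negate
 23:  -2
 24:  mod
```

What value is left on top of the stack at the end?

7      : [7]
1      : [7, 1]
+      : [8]
-45    : [8, -45]
over   : [8, -45, 8]
rot    : [-45, 8, 8]
dup    : [-45, 8, 8, 8]
drop   : [-45, 8, 8]
negate : [-45, 8, -8]
over   : [-45, 8, -8, 8]
swap   : [-45, 8, 8, -8]
-      : [-45, 8, 16]
rot    : [8, 16, -45]
mod    : [8, 16]
*      : [128]
dup    : [128, 128]
48     : [128, 128, 48]
*      : [128, 6144]
+      : [6272]
-1     : [6272, -1]
-      : [6273]
negate : [-6273]
-2     : [-6273, -2]
mod    : [-1]

-1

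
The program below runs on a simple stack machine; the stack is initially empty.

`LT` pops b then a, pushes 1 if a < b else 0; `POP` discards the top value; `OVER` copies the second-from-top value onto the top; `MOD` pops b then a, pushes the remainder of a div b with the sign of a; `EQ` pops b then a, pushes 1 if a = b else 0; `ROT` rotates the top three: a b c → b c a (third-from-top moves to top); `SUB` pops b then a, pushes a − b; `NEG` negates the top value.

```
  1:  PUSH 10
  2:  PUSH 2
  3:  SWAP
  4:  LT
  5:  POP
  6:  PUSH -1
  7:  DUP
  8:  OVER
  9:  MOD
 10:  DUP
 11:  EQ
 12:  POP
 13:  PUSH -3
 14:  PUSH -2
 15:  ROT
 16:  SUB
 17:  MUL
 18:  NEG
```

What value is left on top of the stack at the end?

-3

PUSH 10  [10]
PUSH 2   [10, 2]
SWAP     [2, 10]
LT       [1]
POP      []
PUSH -1  [-1]
DUP      [-1, -1]
OVER     [-1, -1, -1]
MOD      [-1, 0]
DUP      [-1, 0, 0]
EQ       [-1, 1]
POP      [-1]
PUSH -3  [-1, -3]
PUSH -2  [-1, -3, -2]
ROT      [-3, -2, -1]
SUB      [-3, -1]
MUL      [3]
NEG      [-3]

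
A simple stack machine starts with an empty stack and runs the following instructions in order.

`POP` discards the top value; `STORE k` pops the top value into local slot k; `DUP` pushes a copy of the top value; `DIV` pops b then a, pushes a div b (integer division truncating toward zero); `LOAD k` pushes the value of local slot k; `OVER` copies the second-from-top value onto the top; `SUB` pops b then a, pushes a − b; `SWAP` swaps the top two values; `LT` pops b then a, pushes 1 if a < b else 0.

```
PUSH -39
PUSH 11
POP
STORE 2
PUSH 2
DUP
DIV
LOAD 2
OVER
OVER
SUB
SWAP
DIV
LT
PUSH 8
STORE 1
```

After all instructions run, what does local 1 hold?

PUSH -39 : -39
PUSH 11  : -39 11
POP      : -39
STORE 2  : (empty)
PUSH 2   : 2
DUP      : 2 2
DIV      : 1
LOAD 2   : 1 -39
OVER     : 1 -39 1
OVER     : 1 -39 1 -39
SUB      : 1 -39 40
SWAP     : 1 40 -39
DIV      : 1 -1
LT       : 0
PUSH 8   : 0 8
STORE 1  : 0

8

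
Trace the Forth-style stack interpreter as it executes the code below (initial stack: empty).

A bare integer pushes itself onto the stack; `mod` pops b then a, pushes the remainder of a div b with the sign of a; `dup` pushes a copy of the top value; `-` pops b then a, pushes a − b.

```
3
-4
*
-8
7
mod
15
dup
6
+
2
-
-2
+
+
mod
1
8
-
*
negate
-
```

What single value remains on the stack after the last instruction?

-5

3      -> [3]
-4     -> [3, -4]
*      -> [-12]
-8     -> [-12, -8]
7      -> [-12, -8, 7]
mod    -> [-12, -1]
15     -> [-12, -1, 15]
dup    -> [-12, -1, 15, 15]
6      -> [-12, -1, 15, 15, 6]
+      -> [-12, -1, 15, 21]
2      -> [-12, -1, 15, 21, 2]
-      -> [-12, -1, 15, 19]
-2     -> [-12, -1, 15, 19, -2]
+      -> [-12, -1, 15, 17]
+      -> [-12, -1, 32]
mod    -> [-12, -1]
1      -> [-12, -1, 1]
8      -> [-12, -1, 1, 8]
-      -> [-12, -1, -7]
*      -> [-12, 7]
negate -> [-12, -7]
-      -> [-5]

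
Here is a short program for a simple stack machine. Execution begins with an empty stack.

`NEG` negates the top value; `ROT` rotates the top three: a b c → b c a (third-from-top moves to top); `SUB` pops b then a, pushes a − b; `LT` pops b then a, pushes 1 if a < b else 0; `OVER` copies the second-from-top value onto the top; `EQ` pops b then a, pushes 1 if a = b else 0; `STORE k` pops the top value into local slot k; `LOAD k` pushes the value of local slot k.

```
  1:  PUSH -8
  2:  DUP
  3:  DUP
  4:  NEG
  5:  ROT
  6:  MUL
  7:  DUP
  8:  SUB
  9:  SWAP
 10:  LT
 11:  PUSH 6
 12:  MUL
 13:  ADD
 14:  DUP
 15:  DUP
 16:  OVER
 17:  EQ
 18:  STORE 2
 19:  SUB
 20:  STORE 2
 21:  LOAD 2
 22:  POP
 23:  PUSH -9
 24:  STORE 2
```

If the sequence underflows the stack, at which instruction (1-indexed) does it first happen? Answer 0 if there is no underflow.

PUSH -8  [-8]
DUP      [-8, -8]
DUP      [-8, -8, -8]
NEG      [-8, -8, 8]
ROT      [-8, 8, -8]
MUL      [-8, -64]
DUP      [-8, -64, -64]
SUB      [-8, 0]
SWAP     [0, -8]
LT       [0]
PUSH 6   [0, 6]
MUL      [0]
ADD  — needs 2 operands, stack has 1 → underflow

13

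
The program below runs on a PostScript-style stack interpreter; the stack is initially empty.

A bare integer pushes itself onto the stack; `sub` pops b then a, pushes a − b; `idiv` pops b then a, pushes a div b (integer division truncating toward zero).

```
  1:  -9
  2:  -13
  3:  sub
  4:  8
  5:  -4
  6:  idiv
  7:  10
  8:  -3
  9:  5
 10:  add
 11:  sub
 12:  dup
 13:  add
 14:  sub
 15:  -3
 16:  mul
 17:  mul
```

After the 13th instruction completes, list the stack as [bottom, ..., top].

[4, -2, 16]

-9   : -9
-13  : -9 -13
sub  : 4
8    : 4 8
-4   : 4 8 -4
idiv : 4 -2
10   : 4 -2 10
-3   : 4 -2 10 -3
5    : 4 -2 10 -3 5
add  : 4 -2 10 2
sub  : 4 -2 8
dup  : 4 -2 8 8
add  : 4 -2 16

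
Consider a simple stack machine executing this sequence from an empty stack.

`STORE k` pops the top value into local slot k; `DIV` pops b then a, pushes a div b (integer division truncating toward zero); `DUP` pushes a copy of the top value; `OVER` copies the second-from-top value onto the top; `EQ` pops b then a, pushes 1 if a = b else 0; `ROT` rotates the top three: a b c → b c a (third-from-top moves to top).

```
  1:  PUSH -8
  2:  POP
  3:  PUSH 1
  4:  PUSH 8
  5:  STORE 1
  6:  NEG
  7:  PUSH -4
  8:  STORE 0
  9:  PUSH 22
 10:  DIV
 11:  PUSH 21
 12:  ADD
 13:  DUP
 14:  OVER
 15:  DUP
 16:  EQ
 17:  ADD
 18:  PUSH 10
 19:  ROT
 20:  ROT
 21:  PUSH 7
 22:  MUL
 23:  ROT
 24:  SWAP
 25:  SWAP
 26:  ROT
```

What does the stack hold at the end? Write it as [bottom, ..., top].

[154, 10, 21]

PUSH -8 -> [-8]
POP     -> []
PUSH 1  -> [1]
PUSH 8  -> [1, 8]
STORE 1 -> [1]
NEG     -> [-1]
PUSH -4 -> [-1, -4]
STORE 0 -> [-1]
PUSH 22 -> [-1, 22]
DIV     -> [0]
PUSH 21 -> [0, 21]
ADD     -> [21]
DUP     -> [21, 21]
OVER    -> [21, 21, 21]
DUP     -> [21, 21, 21, 21]
EQ      -> [21, 21, 1]
ADD     -> [21, 22]
PUSH 10 -> [21, 22, 10]
ROT     -> [22, 10, 21]
ROT     -> [10, 21, 22]
PUSH 7  -> [10, 21, 22, 7]
MUL     -> [10, 21, 154]
ROT     -> [21, 154, 10]
SWAP    -> [21, 10, 154]
SWAP    -> [21, 154, 10]
ROT     -> [154, 10, 21]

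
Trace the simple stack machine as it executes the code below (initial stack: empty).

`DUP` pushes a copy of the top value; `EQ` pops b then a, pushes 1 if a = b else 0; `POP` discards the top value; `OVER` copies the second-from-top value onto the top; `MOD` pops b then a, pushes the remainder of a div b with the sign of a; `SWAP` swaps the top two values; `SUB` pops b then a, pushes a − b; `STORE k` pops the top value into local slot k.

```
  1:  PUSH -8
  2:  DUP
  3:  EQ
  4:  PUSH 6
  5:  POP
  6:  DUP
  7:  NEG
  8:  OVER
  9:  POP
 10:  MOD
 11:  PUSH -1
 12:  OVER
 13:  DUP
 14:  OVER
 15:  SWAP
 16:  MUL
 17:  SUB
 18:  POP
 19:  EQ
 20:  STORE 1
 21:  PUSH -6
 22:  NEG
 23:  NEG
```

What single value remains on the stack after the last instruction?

PUSH -8 → [-8]
DUP     → [-8, -8]
EQ      → [1]
PUSH 6  → [1, 6]
POP     → [1]
DUP     → [1, 1]
NEG     → [1, -1]
OVER    → [1, -1, 1]
POP     → [1, -1]
MOD     → [0]
PUSH -1 → [0, -1]
OVER    → [0, -1, 0]
DUP     → [0, -1, 0, 0]
OVER    → [0, -1, 0, 0, 0]
SWAP    → [0, -1, 0, 0, 0]
MUL     → [0, -1, 0, 0]
SUB     → [0, -1, 0]
POP     → [0, -1]
EQ      → [0]
STORE 1 → []
PUSH -6 → [-6]
NEG     → [6]
NEG     → [-6]

-6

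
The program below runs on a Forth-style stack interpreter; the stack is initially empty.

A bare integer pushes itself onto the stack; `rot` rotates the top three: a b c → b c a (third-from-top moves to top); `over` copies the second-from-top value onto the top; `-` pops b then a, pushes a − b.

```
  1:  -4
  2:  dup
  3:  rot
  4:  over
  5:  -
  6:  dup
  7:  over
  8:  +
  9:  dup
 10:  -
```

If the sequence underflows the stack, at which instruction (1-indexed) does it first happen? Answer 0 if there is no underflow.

3

-4   -4
dup  -4 -4
rot  — needs 3 operands, stack has 2 → underflow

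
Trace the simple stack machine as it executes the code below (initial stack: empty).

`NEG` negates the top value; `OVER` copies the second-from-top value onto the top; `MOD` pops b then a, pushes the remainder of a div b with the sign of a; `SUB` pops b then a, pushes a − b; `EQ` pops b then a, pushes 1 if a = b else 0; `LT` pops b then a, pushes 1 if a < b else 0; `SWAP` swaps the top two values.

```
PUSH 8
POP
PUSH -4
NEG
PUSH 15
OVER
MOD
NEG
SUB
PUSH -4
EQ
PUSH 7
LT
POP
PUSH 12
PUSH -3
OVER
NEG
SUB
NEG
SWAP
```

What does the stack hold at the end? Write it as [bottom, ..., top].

[-9, 12]

PUSH 8  : [8]
POP     : []
PUSH -4 : [-4]
NEG     : [4]
PUSH 15 : [4, 15]
OVER    : [4, 15, 4]
MOD     : [4, 3]
NEG     : [4, -3]
SUB     : [7]
PUSH -4 : [7, -4]
EQ      : [0]
PUSH 7  : [0, 7]
LT      : [1]
POP     : []
PUSH 12 : [12]
PUSH -3 : [12, -3]
OVER    : [12, -3, 12]
NEG     : [12, -3, -12]
SUB     : [12, 9]
NEG     : [12, -9]
SWAP    : [-9, 12]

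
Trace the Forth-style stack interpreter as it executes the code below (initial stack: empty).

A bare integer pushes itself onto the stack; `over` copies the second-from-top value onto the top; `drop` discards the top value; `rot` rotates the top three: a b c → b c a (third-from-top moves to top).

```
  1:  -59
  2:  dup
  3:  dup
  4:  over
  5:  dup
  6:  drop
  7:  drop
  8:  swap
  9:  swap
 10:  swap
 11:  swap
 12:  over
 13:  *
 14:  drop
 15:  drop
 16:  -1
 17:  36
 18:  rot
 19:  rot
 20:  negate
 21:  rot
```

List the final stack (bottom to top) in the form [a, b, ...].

[-59, 1, 36]

-59    -> -59
dup    -> -59 -59
dup    -> -59 -59 -59
over   -> -59 -59 -59 -59
dup    -> -59 -59 -59 -59 -59
drop   -> -59 -59 -59 -59
drop   -> -59 -59 -59
swap   -> -59 -59 -59
swap   -> -59 -59 -59
swap   -> -59 -59 -59
swap   -> -59 -59 -59
over   -> -59 -59 -59 -59
*      -> -59 -59 3481
drop   -> -59 -59
drop   -> -59
-1     -> -59 -1
36     -> -59 -1 36
rot    -> -1 36 -59
rot    -> 36 -59 -1
negate -> 36 -59 1
rot    -> -59 1 36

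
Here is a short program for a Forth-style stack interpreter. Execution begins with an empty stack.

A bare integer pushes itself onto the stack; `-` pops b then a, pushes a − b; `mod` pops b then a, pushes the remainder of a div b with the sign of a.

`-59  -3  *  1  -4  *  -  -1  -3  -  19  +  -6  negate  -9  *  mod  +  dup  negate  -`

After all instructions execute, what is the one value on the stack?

-59    -> [-59]
-3     -> [-59, -3]
*      -> [177]
1      -> [177, 1]
-4     -> [177, 1, -4]
*      -> [177, -4]
-      -> [181]
-1     -> [181, -1]
-3     -> [181, -1, -3]
-      -> [181, 2]
19     -> [181, 2, 19]
+      -> [181, 21]
-6     -> [181, 21, -6]
negate -> [181, 21, 6]
-9     -> [181, 21, 6, -9]
*      -> [181, 21, -54]
mod    -> [181, 21]
+      -> [202]
dup    -> [202, 202]
negate -> [202, -202]
-      -> [404]

404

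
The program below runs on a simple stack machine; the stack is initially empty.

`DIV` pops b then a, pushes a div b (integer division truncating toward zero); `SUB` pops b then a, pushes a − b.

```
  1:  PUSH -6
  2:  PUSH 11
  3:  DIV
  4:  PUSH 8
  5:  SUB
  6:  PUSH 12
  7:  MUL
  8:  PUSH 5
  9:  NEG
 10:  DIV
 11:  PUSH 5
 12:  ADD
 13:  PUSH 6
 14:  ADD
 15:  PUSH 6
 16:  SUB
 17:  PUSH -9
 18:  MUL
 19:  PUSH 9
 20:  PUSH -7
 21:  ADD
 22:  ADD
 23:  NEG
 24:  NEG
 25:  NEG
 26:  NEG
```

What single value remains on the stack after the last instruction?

PUSH -6  [-6]
PUSH 11  [-6, 11]
DIV      [0]
PUSH 8   [0, 8]
SUB      [-8]
PUSH 12  [-8, 12]
MUL      [-96]
PUSH 5   [-96, 5]
NEG      [-96, -5]
DIV      [19]
PUSH 5   [19, 5]
ADD      [24]
PUSH 6   [24, 6]
ADD      [30]
PUSH 6   [30, 6]
SUB      [24]
PUSH -9  [24, -9]
MUL      [-216]
PUSH 9   [-216, 9]
PUSH -7  [-216, 9, -7]
ADD      [-216, 2]
ADD      [-214]
NEG      [214]
NEG      [-214]
NEG      [214]
NEG      [-214]

-214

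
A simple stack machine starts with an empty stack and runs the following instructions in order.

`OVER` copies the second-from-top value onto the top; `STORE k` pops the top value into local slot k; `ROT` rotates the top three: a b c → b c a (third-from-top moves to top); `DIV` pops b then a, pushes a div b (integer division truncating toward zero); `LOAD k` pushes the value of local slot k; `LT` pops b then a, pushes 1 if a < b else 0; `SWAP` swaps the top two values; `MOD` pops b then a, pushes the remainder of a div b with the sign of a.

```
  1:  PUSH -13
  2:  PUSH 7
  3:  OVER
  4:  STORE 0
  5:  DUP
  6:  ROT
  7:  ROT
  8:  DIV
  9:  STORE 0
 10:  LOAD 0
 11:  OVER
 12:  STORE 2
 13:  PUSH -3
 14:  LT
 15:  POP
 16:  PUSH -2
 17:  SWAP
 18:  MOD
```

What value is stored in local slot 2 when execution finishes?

PUSH -13 -> -13
PUSH 7   -> -13 7
OVER     -> -13 7 -13
STORE 0  -> -13 7
DUP      -> -13 7 7
ROT      -> 7 7 -13
ROT      -> 7 -13 7
DIV      -> 7 -1
STORE 0  -> 7
LOAD 0   -> 7 -1
OVER     -> 7 -1 7
STORE 2  -> 7 -1
PUSH -3  -> 7 -1 -3
LT       -> 7 0
POP      -> 7
PUSH -2  -> 7 -2
SWAP     -> -2 7
MOD      -> -2

7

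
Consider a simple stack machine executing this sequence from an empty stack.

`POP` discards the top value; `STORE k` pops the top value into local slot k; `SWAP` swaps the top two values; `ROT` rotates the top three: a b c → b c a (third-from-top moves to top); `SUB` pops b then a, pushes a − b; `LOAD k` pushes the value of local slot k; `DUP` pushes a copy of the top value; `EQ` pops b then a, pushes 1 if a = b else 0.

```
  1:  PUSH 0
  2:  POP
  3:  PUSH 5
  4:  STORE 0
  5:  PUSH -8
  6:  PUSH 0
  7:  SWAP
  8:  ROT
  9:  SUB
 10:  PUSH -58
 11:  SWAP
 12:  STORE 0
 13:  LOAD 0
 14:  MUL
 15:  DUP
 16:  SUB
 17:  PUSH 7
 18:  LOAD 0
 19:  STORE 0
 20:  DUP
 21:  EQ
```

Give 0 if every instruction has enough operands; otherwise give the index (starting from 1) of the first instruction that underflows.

8

PUSH 0  -> [0]
POP     -> []
PUSH 5  -> [5]
STORE 0 -> []
PUSH -8 -> [-8]
PUSH 0  -> [-8, 0]
SWAP    -> [0, -8]
ROT  — needs 3 operands, stack has 2 → underflow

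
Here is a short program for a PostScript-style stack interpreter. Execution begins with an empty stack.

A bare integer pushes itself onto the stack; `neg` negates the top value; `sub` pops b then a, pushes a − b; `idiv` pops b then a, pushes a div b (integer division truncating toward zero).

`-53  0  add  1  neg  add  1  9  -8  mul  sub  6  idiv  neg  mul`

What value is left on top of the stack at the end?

-53   [-53]
0     [-53, 0]
add   [-53]
1     [-53, 1]
neg   [-53, -1]
add   [-54]
1     [-54, 1]
9     [-54, 1, 9]
-8    [-54, 1, 9, -8]
mul   [-54, 1, -72]
sub   [-54, 73]
6     [-54, 73, 6]
idiv  [-54, 12]
neg   [-54, -12]
mul   [648]

648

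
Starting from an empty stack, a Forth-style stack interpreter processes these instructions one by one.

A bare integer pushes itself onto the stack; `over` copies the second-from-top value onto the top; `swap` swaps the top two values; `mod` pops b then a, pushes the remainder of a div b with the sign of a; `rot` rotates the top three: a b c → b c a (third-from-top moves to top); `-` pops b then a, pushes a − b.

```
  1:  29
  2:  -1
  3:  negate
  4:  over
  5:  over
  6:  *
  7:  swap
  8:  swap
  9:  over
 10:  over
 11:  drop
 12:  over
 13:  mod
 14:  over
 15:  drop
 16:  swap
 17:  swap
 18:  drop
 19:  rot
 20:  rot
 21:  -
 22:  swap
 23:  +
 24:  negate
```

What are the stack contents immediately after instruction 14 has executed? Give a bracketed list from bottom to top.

[29, 1, 29, 1, 29]

29     → [29]
-1     → [29, -1]
negate → [29, 1]
over   → [29, 1, 29]
over   → [29, 1, 29, 1]
*      → [29, 1, 29]
swap   → [29, 29, 1]
swap   → [29, 1, 29]
over   → [29, 1, 29, 1]
over   → [29, 1, 29, 1, 29]
drop   → [29, 1, 29, 1]
over   → [29, 1, 29, 1, 29]
mod    → [29, 1, 29, 1]
over   → [29, 1, 29, 1, 29]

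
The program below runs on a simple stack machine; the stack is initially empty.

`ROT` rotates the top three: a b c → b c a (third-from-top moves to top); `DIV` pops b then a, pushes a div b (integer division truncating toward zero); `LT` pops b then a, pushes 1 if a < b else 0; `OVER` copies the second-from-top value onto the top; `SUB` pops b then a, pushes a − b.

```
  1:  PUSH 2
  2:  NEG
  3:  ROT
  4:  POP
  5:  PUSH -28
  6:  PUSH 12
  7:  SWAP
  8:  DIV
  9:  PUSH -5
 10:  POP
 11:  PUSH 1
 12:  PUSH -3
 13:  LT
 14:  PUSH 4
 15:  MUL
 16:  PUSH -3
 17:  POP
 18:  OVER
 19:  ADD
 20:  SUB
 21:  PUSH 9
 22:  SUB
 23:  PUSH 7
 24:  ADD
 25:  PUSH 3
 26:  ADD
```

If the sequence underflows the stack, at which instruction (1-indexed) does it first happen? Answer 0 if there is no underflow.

3

PUSH 2  [2]
NEG     [-2]
ROT  — needs 3 operands, stack has 1 → underflow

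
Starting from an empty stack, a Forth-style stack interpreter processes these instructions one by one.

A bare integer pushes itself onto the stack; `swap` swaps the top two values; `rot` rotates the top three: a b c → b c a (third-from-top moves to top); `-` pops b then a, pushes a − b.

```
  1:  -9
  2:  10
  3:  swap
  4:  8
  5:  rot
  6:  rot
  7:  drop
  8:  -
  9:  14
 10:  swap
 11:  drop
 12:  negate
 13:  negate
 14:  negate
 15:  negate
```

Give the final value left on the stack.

14

-9     -> -9
10     -> -9 10
swap   -> 10 -9
8      -> 10 -9 8
rot    -> -9 8 10
rot    -> 8 10 -9
drop   -> 8 10
-      -> -2
14     -> -2 14
swap   -> 14 -2
drop   -> 14
negate -> -14
negate -> 14
negate -> -14
negate -> 14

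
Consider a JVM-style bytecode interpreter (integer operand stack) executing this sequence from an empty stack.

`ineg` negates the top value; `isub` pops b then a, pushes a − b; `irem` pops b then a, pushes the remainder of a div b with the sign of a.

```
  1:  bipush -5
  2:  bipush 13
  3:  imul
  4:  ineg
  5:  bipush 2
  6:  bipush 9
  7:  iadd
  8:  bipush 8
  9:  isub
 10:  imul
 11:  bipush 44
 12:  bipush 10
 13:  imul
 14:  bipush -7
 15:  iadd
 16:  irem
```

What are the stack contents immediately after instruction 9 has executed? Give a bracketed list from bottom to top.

[65, 3]

bipush -5  [-5]
bipush 13  [-5, 13]
imul       [-65]
ineg       [65]
bipush 2   [65, 2]
bipush 9   [65, 2, 9]
iadd       [65, 11]
bipush 8   [65, 11, 8]
isub       [65, 3]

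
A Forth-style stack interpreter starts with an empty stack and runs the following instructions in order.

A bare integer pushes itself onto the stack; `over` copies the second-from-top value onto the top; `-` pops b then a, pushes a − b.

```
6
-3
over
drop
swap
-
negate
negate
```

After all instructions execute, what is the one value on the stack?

-9

6      -> [6]
-3     -> [6, -3]
over   -> [6, -3, 6]
drop   -> [6, -3]
swap   -> [-3, 6]
-      -> [-9]
negate -> [9]
negate -> [-9]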